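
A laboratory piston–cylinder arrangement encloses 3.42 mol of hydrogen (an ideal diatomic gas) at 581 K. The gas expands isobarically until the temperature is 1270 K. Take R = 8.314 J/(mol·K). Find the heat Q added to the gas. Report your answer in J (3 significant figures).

Isobaric: W = nRΔT = (3.42)(8.314)(689) = 19591 J.
ΔU = nCᵥΔT with Cᵥ = 5R/2: ΔU = (3.42)(20.79)(689) = 48977 J.
Q = ΔU + W = 48977 + 19591 = 68568 J.

Q ≈ 68600 J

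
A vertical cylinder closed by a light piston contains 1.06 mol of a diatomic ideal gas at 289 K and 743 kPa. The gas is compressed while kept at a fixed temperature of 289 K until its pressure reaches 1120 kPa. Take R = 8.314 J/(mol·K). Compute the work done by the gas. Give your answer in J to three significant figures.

W ≈ -1050 J

Isothermal process: W = nRT ln(V₂/V₁) = nRT ln(P₁/P₂).
W = (1.06)(8.314)(289) × ln(743/1120)
  = 2547 × ln(0.6634) = 2547 × -0.4104
W_by_gas = -1045 J.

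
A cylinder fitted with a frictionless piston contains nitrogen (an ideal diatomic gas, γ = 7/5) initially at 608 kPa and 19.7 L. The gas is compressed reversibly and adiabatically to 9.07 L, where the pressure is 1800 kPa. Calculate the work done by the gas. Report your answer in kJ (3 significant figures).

Adiabatic: W = (P₁V₁ − P₂V₂)/(γ − 1) with γ = 7/5.
P₁V₁ = 11978 J, P₂V₂ = 16326 J.
W = (11978 − 16326) / 0.4 = -10871 J.

W ≈ -10.9 kJ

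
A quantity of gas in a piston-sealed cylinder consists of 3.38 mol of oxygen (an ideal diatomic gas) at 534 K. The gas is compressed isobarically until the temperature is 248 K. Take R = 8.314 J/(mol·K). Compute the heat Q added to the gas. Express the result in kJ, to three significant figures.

Isobaric: W = nRΔT = (3.38)(8.314)(-286) = -8037 J.
ΔU = nCᵥΔT with Cᵥ = 5R/2: ΔU = (3.38)(20.79)(-286) = -20092 J.
Q = ΔU + W = -20092 − 8037 = -28129 J.

Q ≈ -28.1 kJ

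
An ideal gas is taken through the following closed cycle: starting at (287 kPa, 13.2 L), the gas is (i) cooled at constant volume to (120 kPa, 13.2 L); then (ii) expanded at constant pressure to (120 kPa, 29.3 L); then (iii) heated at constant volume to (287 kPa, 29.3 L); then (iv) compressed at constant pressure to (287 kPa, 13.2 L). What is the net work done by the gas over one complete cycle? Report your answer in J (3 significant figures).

W_net ≈ -2690 J

Constant-volume legs do no work.
W(ii) = (120)(29.3 − 13.2) = 1932 J; W(iv) = (287)(13.2 − 29.3) = -4621 J.
W_net = 1932 − 4621 = -2689 J (the counter-clockwise enclosed area).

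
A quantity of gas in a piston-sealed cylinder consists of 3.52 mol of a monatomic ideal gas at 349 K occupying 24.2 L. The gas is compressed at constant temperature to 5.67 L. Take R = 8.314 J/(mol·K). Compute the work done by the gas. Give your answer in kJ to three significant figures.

W ≈ -14.8 kJ

Isothermal: W = nRT ln(V₂/V₁).
W = (3.52)(8.314)(349) × ln(5.67/24.2)
  = 10214 × -1.451
W_by_gas = -14822 J.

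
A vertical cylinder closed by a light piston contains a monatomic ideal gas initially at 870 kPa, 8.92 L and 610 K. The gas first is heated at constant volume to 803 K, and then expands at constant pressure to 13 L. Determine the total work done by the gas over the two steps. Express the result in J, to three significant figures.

W_total ≈ 4670 J

Step 1 (isochoric): W = 0 (constant volume).
After step 1: P = 1145 kPa (V unchanged).
Step 2 (isobaric): W = PΔV = (1145 kPa)(13 − 8.92 L) = 4673 J.
W_total = 0 + 4673 = 4673 J.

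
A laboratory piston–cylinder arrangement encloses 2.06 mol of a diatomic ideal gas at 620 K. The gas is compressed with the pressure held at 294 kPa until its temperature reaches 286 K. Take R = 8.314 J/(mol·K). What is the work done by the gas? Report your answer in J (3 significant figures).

W ≈ -5720 J

Isobaric: W = P ΔV = nR ΔT.
W = (2.06)(8.314)(286 − 620) = -5720 J.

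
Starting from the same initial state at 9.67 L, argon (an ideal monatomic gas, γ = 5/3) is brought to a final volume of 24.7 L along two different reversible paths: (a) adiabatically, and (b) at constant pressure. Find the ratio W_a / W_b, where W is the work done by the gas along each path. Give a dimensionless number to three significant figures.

Path (a) adiabatic: W = P₁V₁(1 − (V₁/V₂)^(γ−1))/(γ−1) → W_a/(P₁V₁) = 0.6973.
Path (b) isobaric: W = P₁(V₂ − V₁) → W_b/(P₁V₁) = 1.554.
W_a / W_b = 0.6973 / 1.554 = 0.4486.

W_a / W_b ≈ 0.449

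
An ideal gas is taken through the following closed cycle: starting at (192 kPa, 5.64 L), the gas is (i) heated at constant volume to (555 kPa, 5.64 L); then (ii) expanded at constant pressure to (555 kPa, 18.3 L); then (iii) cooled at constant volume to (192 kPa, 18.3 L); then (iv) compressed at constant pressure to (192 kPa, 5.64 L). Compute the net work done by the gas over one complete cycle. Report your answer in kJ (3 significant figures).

W_net ≈ 4.60 kJ

Constant-volume legs do no work.
W(ii) = (555)(18.3 − 5.64) = 7026 J; W(iv) = (192)(5.64 − 18.3) = -2431 J.
W_net = 7026 − 2431 = 4596 J (the clockwise enclosed area).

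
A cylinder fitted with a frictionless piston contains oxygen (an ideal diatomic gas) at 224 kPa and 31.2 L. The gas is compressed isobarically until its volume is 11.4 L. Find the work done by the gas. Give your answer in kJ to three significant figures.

Isobaric: W = P ΔV.
W = (224 kPa)(11.4 − 31.2 L) = (224)(-19.8) = -4435 J.

W ≈ -4.44 kJ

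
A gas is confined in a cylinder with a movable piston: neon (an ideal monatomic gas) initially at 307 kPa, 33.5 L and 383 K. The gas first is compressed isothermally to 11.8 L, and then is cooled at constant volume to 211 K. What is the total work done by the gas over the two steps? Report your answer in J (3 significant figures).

W_total ≈ -10700 J

Step 1 (isothermal): W = P₁V₁ ln(V₂/V₁) = (10284) ln(11.8/33.5) = -10731 J.
Step 2 (isochoric): W = 0 (constant volume).
W_total = -10731 + 0 = -10731 J.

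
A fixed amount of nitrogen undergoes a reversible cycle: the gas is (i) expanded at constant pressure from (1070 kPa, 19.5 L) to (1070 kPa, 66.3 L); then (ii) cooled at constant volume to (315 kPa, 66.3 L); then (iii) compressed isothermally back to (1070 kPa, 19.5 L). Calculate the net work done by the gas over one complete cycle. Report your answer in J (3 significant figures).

W_net ≈ 24500 J

Leg (i): W = PΔV = (1070)(66.3 − 19.5) = 50076 J.
Leg (ii): W = 0.
Leg (iii): W = PᵢVᵢ ln(V_f/Vᵢ) = (20884) ln(19.5/66.3) = -25558 J.
W_net = 50076 − 25558 = 24518 J.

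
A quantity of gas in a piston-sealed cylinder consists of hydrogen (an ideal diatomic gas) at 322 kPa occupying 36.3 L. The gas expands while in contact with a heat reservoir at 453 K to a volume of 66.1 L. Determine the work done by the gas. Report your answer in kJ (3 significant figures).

Isothermal: W = nRT ln(V₂/V₁) = P₁V₁ ln(V₂/V₁).
P₁V₁ = (322 kPa)(36.3 L) = 11689 J.
W = 11689 × ln(66.1/36.3) = 11689 × 0.5994
W_by_gas = 7006 J.

W ≈ 7.01 kJ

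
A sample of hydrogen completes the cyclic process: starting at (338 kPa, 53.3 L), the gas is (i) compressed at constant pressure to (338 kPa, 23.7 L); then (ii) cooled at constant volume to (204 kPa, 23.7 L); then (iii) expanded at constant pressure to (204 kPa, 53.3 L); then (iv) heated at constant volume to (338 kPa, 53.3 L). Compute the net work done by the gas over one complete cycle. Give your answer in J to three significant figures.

Constant-volume legs do no work.
W(i) = (338)(23.7 − 53.3) = -10005 J; W(iii) = (204)(53.3 − 23.7) = 6038 J.
W_net = -10005 + 6038 = -3966 J (the counter-clockwise enclosed area).

W_net ≈ -3970 J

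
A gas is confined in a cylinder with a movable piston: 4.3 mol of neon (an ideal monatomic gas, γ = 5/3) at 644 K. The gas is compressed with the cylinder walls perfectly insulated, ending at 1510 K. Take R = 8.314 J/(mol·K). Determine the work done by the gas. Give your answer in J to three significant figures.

Adiabatic ⇒ Q = 0, so W_by = −ΔU = nCᵥ(T₁ − T₂).
Cᵥ = 3R/2 = 12.47 J/(mol·K).
W = (4.3)(12.47)(644 − 1510) = -46440 J.

W ≈ -46400 J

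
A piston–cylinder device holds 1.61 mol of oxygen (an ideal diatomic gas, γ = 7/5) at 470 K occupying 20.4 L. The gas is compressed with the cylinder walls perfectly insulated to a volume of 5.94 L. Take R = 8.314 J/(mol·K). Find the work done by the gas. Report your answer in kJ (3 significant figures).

W ≈ -10.0 kJ

Adiabatic: TV^(γ−1) = const with γ = 7/5.
T₂ = T₁ (V₁/V₂)^(γ−1) = 470 × (20.4/5.94)^0.4 = 470 × 1.638 = 769.9 K.
W_by = nCᵥ(T₁ − T₂) = (1.61)(20.79)(470 − 769.9) = -10036 J.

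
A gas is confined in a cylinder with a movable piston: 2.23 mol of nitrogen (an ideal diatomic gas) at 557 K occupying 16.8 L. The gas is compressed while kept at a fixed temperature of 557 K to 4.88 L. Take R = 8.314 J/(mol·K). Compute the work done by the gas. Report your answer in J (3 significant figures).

Isothermal: W = nRT ln(V₂/V₁).
W = (2.23)(8.314)(557) × ln(4.88/16.8)
  = 10327 × -1.236
W_by_gas = -12766 J.

W ≈ -12800 J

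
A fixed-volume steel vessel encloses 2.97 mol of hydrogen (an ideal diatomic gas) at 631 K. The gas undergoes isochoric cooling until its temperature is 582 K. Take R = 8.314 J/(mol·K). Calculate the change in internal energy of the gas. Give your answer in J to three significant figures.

Constant volume ⇒ W = 0, so Q = ΔU = nCᵥΔT with Cᵥ = 5R/2 = 20.79 J/(mol·K).
ΔU = (2.97)(20.79)(582 − 631) = -3025 J.

ΔU ≈ -3020 J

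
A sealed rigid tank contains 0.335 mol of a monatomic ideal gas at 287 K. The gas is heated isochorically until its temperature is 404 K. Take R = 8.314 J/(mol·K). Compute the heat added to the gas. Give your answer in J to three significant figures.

Q ≈ 489 J

Constant volume ⇒ W = 0, so Q = ΔU = nCᵥΔT with Cᵥ = 3R/2 = 12.47 J/(mol·K).
ΔU = (0.335)(12.47)(404 − 287) = 488.8 J.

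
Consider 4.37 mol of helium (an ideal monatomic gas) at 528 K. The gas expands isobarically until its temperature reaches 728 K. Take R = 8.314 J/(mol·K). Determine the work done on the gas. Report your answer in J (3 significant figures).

Isobaric: W = P ΔV = nR ΔT.
W = (4.37)(8.314)(728 − 528) = 7266 J.
Work on gas = −W_by = -7266 J.

W ≈ -7270 J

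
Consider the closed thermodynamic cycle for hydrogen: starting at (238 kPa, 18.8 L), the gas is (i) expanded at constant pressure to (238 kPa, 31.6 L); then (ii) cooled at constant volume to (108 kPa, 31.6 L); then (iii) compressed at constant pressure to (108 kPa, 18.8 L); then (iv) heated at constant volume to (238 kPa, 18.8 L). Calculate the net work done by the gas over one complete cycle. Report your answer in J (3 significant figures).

W_net ≈ 1660 J

Constant-volume legs do no work.
W(i) = (238)(31.6 − 18.8) = 3046 J; W(iii) = (108)(18.8 − 31.6) = -1382 J.
W_net = 3046 − 1382 = 1664 J (the clockwise enclosed area).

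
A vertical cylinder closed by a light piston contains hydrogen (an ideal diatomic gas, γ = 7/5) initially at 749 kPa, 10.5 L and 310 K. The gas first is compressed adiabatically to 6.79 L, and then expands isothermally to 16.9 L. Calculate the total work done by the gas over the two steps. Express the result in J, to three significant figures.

Step 1 (adiabatic): W = (P₁V₁ − P₂V₂)/(γ−1) = (7864 − 9363)/0.4 = -3745 J.
After step 1: P = 1379 kPa, V = 6.79 L, T = 369.1 K.
Step 2 (isothermal): W = P₁V₁ ln(V₂/V₁) = (9363) ln(16.9/6.79) = 8537 J.
W_total = -3745 + 8537 = 4792 J.

W_total ≈ 4790 J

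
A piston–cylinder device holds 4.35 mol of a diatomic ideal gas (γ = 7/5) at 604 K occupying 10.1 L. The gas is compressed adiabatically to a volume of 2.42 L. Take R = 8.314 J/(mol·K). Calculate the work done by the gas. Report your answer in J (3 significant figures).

W ≈ -42100 J

Adiabatic: TV^(γ−1) = const with γ = 7/5.
T₂ = T₁ (V₁/V₂)^(γ−1) = 604 × (10.1/2.42)^0.4 = 604 × 1.771 = 1070 K.
W_by = nCᵥ(T₁ − T₂) = (4.35)(20.79)(604 − 1070) = -42101 J.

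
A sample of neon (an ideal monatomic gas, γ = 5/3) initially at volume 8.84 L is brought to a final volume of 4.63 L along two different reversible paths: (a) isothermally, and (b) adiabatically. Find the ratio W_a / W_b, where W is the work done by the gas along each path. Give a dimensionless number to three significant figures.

Path (a) isothermal: W = P₁V₁ ln(V₂/V₁) → W_a/(P₁V₁) = -0.6467.
Path (b) adiabatic: W = P₁V₁(1 − (V₁/V₂)^(γ−1))/(γ−1) → W_b/(P₁V₁) = -0.8085.
W_a / W_b = -0.6467 / -0.8085 = 0.7999.

W_a / W_b ≈ 0.800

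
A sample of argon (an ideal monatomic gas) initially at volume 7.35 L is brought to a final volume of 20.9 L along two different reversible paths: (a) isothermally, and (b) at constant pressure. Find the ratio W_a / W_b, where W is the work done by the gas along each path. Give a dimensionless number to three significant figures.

W_a / W_b ≈ 0.567

Path (a) isothermal: W = P₁V₁ ln(V₂/V₁) → W_a/(P₁V₁) = 1.045.
Path (b) isobaric: W = P₁(V₂ − V₁) → W_b/(P₁V₁) = 1.844.
W_a / W_b = 1.045 / 1.844 = 0.5669.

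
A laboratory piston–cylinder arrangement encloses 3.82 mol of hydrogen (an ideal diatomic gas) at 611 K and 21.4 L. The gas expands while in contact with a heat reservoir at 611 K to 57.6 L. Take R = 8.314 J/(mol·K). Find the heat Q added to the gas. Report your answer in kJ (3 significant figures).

Isothermal ⇒ ΔU = 0, so Q = W = nRT ln(V₂/V₁).
Q = (3.82)(8.314)(611) ln(57.6/21.4) = 19405 × 0.9901 = 19214 J.

Q ≈ 19.2 kJ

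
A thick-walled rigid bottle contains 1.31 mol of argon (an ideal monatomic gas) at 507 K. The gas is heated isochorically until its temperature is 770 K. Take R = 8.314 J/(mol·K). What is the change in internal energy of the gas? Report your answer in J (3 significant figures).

Constant volume ⇒ W = 0, so Q = ΔU = nCᵥΔT with Cᵥ = 3R/2 = 12.47 J/(mol·K).
ΔU = (1.31)(12.47)(770 − 507) = 4297 J.

ΔU ≈ 4300 J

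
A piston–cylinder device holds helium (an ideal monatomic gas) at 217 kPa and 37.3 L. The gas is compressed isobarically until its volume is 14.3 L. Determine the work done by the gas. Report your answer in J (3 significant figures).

Isobaric: W = P ΔV.
W = (217 kPa)(14.3 − 37.3 L) = (217)(-23) = -4991 J.

W ≈ -4990 J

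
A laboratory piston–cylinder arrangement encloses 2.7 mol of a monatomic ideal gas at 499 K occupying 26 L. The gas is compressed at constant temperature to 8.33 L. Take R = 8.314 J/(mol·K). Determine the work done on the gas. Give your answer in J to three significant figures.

W ≈ 12700 J

Isothermal: W = nRT ln(V₂/V₁).
W = (2.7)(8.314)(499) × ln(8.33/26)
  = 11201 × -1.138
W_by_gas = -12750 J; work on gas = −W_by = 12750 J.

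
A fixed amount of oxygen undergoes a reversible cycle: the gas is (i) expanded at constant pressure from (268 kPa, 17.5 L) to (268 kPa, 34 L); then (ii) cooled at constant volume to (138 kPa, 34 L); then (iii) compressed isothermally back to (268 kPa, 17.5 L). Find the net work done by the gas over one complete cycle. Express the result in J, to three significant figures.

W_net ≈ 1310 J

Leg (i): W = PΔV = (268)(34 − 17.5) = 4422 J.
Leg (ii): W = 0.
Leg (iii): W = PᵢVᵢ ln(V_f/Vᵢ) = (4692) ln(17.5/34) = -3116 J.
W_net = 4422 − 3116 = 1306 J.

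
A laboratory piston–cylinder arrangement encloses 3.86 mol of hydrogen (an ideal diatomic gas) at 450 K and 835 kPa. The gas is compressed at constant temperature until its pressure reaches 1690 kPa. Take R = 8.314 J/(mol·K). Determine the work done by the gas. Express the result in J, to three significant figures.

Isothermal process: W = nRT ln(V₂/V₁) = nRT ln(P₁/P₂).
W = (3.86)(8.314)(450) × ln(835/1690)
  = 14441 × ln(0.4941) = 14441 × -0.7051
W_by_gas = -10182 J.

W ≈ -10200 J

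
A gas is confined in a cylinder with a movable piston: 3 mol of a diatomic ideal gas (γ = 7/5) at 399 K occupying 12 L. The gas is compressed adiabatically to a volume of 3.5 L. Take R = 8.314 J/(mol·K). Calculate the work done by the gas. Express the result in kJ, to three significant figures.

Adiabatic: TV^(γ−1) = const with γ = 7/5.
T₂ = T₁ (V₁/V₂)^(γ−1) = 399 × (12/3.5)^0.4 = 399 × 1.637 = 653.2 K.
W_by = nCᵥ(T₁ − T₂) = (3)(20.79)(399 − 653.2) = -15848 J.

W ≈ -15.8 kJ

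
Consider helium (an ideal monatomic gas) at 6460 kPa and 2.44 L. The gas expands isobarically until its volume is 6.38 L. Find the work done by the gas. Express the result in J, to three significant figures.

Isobaric: W = P ΔV.
W = (6460 kPa)(6.38 − 2.44 L) = (6460)(3.94) = 25452 J.

W ≈ 25500 J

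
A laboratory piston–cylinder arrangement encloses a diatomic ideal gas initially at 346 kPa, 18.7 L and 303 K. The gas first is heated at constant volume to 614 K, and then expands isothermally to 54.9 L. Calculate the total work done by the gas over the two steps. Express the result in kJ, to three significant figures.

Step 1 (isochoric): W = 0 (constant volume).
After step 1: P = 701.1 kPa (V unchanged).
Step 2 (isothermal): W = P₁V₁ ln(V₂/V₁) = (13111) ln(54.9/18.7) = 14121 J.
W_total = 0 + 14121 = 14121 J.

W_total ≈ 14.1 kJ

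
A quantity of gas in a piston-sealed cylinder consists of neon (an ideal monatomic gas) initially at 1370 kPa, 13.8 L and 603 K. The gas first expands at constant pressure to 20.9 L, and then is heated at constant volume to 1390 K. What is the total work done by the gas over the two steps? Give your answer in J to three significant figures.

Step 1 (isobaric): W = PΔV = (1370 kPa)(20.9 − 13.8 L) = 9727 J.
Step 2 (isochoric): W = 0 (constant volume).
W_total = 9727 + 0 = 9727 J.

W_total ≈ 9730 J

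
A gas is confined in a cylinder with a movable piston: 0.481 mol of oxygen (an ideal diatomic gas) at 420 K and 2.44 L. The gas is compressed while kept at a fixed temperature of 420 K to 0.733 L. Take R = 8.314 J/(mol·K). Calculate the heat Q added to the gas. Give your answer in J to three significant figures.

Isothermal ⇒ ΔU = 0, so Q = W = nRT ln(V₂/V₁).
Q = (0.481)(8.314)(420) ln(0.733/2.44) = 1680 × -1.203 = -2020 J.

Q ≈ -2020 J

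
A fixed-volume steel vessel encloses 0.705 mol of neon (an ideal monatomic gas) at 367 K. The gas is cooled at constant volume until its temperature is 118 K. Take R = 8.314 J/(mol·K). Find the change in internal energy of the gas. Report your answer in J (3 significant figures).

ΔU ≈ -2190 J

Constant volume ⇒ W = 0, so Q = ΔU = nCᵥΔT with Cᵥ = 3R/2 = 12.47 J/(mol·K).
ΔU = (0.705)(12.47)(118 − 367) = -2189 J.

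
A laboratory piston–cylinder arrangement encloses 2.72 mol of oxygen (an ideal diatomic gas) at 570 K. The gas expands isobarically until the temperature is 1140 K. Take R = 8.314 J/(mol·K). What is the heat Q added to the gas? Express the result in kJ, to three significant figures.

Isobaric: W = nRΔT = (2.72)(8.314)(570) = 12890 J.
ΔU = nCᵥΔT with Cᵥ = 5R/2: ΔU = (2.72)(20.79)(570) = 32225 J.
Q = ΔU + W = 32225 + 12890 = 45115 J.

Q ≈ 45.1 kJ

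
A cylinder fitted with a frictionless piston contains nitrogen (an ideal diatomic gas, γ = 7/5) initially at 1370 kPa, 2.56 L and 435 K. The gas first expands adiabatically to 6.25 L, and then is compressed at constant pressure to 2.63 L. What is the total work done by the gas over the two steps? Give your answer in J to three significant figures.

W_total ≈ 1210 J

Step 1 (adiabatic): W = (P₁V₁ − P₂V₂)/(γ−1) = (3507 − 2454)/0.4 = 2633 J.
After step 1: P = 392.7 kPa, V = 6.25 L, T = 304.4 K.
Step 2 (isobaric): W = PΔV = (392.7 kPa)(2.63 − 6.25 L) = -1421 J.
W_total = 2633 − 1421 = 1211 J.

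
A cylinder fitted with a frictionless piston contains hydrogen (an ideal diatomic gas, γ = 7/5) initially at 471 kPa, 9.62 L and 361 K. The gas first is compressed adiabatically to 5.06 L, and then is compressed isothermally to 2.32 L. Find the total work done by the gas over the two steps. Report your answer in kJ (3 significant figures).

W_total ≈ -7.89 kJ

Step 1 (adiabatic): W = (P₁V₁ − P₂V₂)/(γ−1) = (4531 − 5859)/0.4 = -3319 J.
After step 1: P = 1158 kPa, V = 5.06 L, T = 466.8 K.
Step 2 (isothermal): W = P₁V₁ ln(V₂/V₁) = (5859) ln(2.32/5.06) = -4569 J.
W_total = -3319 − 4569 = -7888 J.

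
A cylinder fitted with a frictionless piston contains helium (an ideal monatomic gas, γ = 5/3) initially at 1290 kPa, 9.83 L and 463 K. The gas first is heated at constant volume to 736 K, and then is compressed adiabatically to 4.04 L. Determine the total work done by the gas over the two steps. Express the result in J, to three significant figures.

W_total ≈ -24500 J

Step 1 (isochoric): W = 0 (constant volume).
After step 1: P = 2051 kPa (V unchanged).
Step 2 (adiabatic): W = (P₁V₁ − P₂V₂)/(γ−1) = (20158 − 36466)/0.667 = -24463 J.
W_total = 0 − 24463 = -24463 J.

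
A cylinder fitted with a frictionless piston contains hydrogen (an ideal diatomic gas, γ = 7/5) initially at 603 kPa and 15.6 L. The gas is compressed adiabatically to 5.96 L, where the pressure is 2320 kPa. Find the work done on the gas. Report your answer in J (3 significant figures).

W ≈ 11100 J

Adiabatic: W = (P₁V₁ − P₂V₂)/(γ − 1) with γ = 7/5.
P₁V₁ = 9407 J, P₂V₂ = 13827 J.
W = (9407 − 13827) / 0.4 = -11051 J.
Work on gas = −W_by = 11051 J.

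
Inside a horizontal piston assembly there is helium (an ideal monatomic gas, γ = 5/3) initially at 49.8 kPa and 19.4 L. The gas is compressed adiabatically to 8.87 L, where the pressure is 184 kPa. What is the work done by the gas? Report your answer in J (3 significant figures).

W ≈ -999 J

Adiabatic: W = (P₁V₁ − P₂V₂)/(γ − 1) with γ = 5/3.
P₁V₁ = 966.1 J, P₂V₂ = 1632 J.
W = (966.1 − 1632) / 0.6667 = -998.9 J.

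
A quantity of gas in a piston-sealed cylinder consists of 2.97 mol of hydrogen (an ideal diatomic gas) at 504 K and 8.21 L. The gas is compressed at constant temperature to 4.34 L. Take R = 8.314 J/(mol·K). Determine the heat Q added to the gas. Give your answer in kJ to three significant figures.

Isothermal ⇒ ΔU = 0, so Q = W = nRT ln(V₂/V₁).
Q = (2.97)(8.314)(504) ln(4.34/8.21) = 12445 × -0.6375 = -7933 J.

Q ≈ -7.93 kJ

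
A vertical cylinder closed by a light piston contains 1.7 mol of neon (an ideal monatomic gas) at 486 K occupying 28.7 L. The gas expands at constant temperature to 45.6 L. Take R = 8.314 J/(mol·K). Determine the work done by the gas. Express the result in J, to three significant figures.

Isothermal: W = nRT ln(V₂/V₁).
W = (1.7)(8.314)(486) × ln(45.6/28.7)
  = 6869 × 0.463
W_by_gas = 3180 J.

W ≈ 3180 J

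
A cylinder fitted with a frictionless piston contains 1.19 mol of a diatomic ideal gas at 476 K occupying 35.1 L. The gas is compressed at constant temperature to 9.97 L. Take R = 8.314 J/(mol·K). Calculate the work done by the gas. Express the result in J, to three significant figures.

Isothermal: W = nRT ln(V₂/V₁).
W = (1.19)(8.314)(476) × ln(9.97/35.1)
  = 4709 × -1.259
W_by_gas = -5927 J.

W ≈ -5930 J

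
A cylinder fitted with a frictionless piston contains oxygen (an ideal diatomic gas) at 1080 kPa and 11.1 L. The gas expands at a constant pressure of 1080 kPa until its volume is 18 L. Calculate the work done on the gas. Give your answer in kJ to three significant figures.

Isobaric: W = P ΔV.
W = (1080 kPa)(18 − 11.1 L) = (1080)(6.9) = 7452 J.
Work on gas = −W_by = -7452 J.

W ≈ -7.45 kJ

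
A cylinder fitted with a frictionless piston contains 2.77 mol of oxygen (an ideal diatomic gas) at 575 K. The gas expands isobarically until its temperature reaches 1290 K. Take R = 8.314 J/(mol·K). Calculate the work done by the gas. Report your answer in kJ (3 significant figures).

W ≈ 16.5 kJ

Isobaric: W = P ΔV = nR ΔT.
W = (2.77)(8.314)(1290 − 575) = 16466 J.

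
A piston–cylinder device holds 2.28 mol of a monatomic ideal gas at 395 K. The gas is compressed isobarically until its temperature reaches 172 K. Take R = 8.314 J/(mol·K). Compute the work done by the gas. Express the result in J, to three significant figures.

W ≈ -4230 J

Isobaric: W = P ΔV = nR ΔT.
W = (2.28)(8.314)(172 − 395) = -4227 J.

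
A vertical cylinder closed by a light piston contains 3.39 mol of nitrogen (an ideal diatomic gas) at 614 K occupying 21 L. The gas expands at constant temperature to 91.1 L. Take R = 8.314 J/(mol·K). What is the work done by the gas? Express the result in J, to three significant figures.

W ≈ 25400 J

Isothermal: W = nRT ln(V₂/V₁).
W = (3.39)(8.314)(614) × ln(91.1/21)
  = 17305 × 1.467
W_by_gas = 25394 J.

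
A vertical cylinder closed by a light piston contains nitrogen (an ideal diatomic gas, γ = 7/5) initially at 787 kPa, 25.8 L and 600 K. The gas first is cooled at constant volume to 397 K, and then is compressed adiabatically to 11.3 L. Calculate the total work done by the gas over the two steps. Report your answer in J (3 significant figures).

W_total ≈ -13100 J

Step 1 (isochoric): W = 0 (constant volume).
After step 1: P = 520.7 kPa (V unchanged).
Step 2 (adiabatic): W = (P₁V₁ − P₂V₂)/(γ−1) = (13435 − 18692)/0.4 = -13142 J.
W_total = 0 − 13142 = -13142 J.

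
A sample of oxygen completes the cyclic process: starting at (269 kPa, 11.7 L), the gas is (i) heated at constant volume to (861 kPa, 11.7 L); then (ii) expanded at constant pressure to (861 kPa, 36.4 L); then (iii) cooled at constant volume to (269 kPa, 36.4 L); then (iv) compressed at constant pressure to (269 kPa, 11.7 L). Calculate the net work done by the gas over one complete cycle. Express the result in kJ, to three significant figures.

W_net ≈ 14.6 kJ

Constant-volume legs do no work.
W(ii) = (861)(36.4 − 11.7) = 21267 J; W(iv) = (269)(11.7 − 36.4) = -6644 J.
W_net = 21267 − 6644 = 14622 J (the clockwise enclosed area).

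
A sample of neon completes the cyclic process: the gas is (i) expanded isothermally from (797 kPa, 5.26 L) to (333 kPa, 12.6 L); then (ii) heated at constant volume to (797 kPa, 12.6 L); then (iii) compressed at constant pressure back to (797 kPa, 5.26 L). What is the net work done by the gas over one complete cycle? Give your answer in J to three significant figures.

W_net ≈ -2190 J

Leg (i): W = PᵢVᵢ ln(V_f/Vᵢ) = (4192) ln(12.6/5.26) = 3662 J.
Leg (ii): W = 0.
Leg (iii): W = PΔV = (797)(5.26 − 12.6) = -5850 J.
W_net = 3662 − 5850 = -2188 J.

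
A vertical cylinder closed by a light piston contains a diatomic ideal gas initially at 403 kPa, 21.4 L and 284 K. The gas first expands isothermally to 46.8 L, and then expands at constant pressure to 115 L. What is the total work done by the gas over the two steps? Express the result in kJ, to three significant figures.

Step 1 (isothermal): W = P₁V₁ ln(V₂/V₁) = (8624) ln(46.8/21.4) = 6748 J.
After step 1: P = 184.3 kPa, V = 46.8 L, T = 284 K.
Step 2 (isobaric): W = PΔV = (184.3 kPa)(115 − 46.8 L) = 12568 J.
W_total = 6748 + 12568 = 19316 J.

W_total ≈ 19.3 kJ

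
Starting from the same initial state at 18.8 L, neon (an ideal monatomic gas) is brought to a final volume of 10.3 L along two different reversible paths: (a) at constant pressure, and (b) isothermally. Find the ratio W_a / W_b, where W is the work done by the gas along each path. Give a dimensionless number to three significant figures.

Path (a) isobaric: W = P₁(V₂ − V₁) → W_a/(P₁V₁) = -0.4521.
Path (b) isothermal: W = P₁V₁ ln(V₂/V₁) → W_b/(P₁V₁) = -0.6017.
W_a / W_b = -0.4521 / -0.6017 = 0.7514.

W_a / W_b ≈ 0.751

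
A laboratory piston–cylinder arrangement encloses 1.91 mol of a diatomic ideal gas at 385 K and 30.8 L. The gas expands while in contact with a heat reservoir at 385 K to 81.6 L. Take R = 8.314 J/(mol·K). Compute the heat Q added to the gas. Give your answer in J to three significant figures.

Isothermal ⇒ ΔU = 0, so Q = W = nRT ln(V₂/V₁).
Q = (1.91)(8.314)(385) ln(81.6/30.8) = 6114 × 0.9743 = 5957 J.

Q ≈ 5960 J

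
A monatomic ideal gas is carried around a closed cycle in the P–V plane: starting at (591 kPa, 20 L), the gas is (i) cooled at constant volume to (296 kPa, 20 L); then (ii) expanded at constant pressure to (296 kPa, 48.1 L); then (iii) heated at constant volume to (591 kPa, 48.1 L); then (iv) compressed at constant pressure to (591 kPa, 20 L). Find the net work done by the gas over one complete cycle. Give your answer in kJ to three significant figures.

W_net ≈ -8.29 kJ

Constant-volume legs do no work.
W(ii) = (296)(48.1 − 20) = 8318 J; W(iv) = (591)(20 − 48.1) = -16607 J.
W_net = 8318 − 16607 = -8290 J (the counter-clockwise enclosed area).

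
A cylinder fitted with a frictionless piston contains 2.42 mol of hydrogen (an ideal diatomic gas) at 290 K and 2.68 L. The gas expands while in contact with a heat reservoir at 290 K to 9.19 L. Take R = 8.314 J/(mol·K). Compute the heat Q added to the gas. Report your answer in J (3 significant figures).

Q ≈ 7190 J

Isothermal ⇒ ΔU = 0, so Q = W = nRT ln(V₂/V₁).
Q = (2.42)(8.314)(290) ln(9.19/2.68) = 5835 × 1.232 = 7190 J.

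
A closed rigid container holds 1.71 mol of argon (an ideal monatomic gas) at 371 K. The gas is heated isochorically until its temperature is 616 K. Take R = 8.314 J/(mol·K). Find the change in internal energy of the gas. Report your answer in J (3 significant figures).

Constant volume ⇒ W = 0, so Q = ΔU = nCᵥΔT with Cᵥ = 3R/2 = 12.47 J/(mol·K).
ΔU = (1.71)(12.47)(616 − 371) = 5225 J.

ΔU ≈ 5220 J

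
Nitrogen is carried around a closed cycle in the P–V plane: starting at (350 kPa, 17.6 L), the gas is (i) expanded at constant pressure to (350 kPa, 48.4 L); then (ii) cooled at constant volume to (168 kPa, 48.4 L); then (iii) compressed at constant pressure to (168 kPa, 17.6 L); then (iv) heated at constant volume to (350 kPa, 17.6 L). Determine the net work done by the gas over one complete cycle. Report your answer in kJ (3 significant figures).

W_net ≈ 5.61 kJ

Constant-volume legs do no work.
W(i) = (350)(48.4 − 17.6) = 10780 J; W(iii) = (168)(17.6 − 48.4) = -5174 J.
W_net = 10780 − 5174 = 5606 J (the clockwise enclosed area).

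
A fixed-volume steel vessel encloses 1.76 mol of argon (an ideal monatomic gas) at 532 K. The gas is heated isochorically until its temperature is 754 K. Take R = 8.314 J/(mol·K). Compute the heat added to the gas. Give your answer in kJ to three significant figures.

Q ≈ 4.87 kJ

Constant volume ⇒ W = 0, so Q = ΔU = nCᵥΔT with Cᵥ = 3R/2 = 12.47 J/(mol·K).
ΔU = (1.76)(12.47)(754 − 532) = 4873 J.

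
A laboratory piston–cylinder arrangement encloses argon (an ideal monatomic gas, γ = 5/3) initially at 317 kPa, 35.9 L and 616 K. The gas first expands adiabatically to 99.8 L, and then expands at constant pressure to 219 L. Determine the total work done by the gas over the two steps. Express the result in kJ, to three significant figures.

W_total ≈ 15.3 kJ

Step 1 (adiabatic): W = (P₁V₁ − P₂V₂)/(γ−1) = (11380 − 5756)/0.667 = 8436 J.
After step 1: P = 57.68 kPa, V = 99.8 L, T = 311.6 K.
Step 2 (isobaric): W = PΔV = (57.68 kPa)(219 − 99.8 L) = 6875 J.
W_total = 8436 + 6875 = 15311 J.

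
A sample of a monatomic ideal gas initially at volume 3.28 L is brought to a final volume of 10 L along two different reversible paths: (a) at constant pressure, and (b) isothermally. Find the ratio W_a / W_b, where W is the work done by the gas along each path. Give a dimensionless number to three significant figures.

Path (a) isobaric: W = P₁(V₂ − V₁) → W_a/(P₁V₁) = 2.049.
Path (b) isothermal: W = P₁V₁ ln(V₂/V₁) → W_b/(P₁V₁) = 1.115.
W_a / W_b = 2.049 / 1.115 = 1.838.

W_a / W_b ≈ 1.84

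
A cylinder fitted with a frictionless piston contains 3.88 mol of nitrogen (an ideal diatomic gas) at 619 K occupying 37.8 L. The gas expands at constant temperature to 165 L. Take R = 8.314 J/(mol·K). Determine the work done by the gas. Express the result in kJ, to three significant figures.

W ≈ 29.4 kJ

Isothermal: W = nRT ln(V₂/V₁).
W = (3.88)(8.314)(619) × ln(165/37.8)
  = 19968 × 1.474
W_by_gas = 29425 J.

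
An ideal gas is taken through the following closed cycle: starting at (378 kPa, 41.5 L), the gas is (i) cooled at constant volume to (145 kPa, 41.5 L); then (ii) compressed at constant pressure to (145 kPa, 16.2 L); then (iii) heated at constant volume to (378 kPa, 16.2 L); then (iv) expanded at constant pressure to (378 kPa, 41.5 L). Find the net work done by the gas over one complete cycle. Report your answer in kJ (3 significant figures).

W_net ≈ 5.89 kJ

Constant-volume legs do no work.
W(ii) = (145)(16.2 − 41.5) = -3668 J; W(iv) = (378)(41.5 − 16.2) = 9563 J.
W_net = -3668 + 9563 = 5895 J (the clockwise enclosed area).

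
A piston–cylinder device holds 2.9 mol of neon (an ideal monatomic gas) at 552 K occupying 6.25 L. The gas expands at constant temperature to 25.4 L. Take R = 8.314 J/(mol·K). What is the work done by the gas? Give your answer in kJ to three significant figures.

Isothermal: W = nRT ln(V₂/V₁).
W = (2.9)(8.314)(552) × ln(25.4/6.25)
  = 13309 × 1.402
W_by_gas = 18662 J.

W ≈ 18.7 kJ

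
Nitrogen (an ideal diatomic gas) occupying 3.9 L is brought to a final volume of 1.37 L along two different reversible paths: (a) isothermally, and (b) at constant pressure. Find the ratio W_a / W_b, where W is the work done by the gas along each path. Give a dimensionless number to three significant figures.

Path (a) isothermal: W = P₁V₁ ln(V₂/V₁) → W_a/(P₁V₁) = -1.046.
Path (b) isobaric: W = P₁(V₂ − V₁) → W_b/(P₁V₁) = -0.6487.
W_a / W_b = -1.046 / -0.6487 = 1.613.

W_a / W_b ≈ 1.61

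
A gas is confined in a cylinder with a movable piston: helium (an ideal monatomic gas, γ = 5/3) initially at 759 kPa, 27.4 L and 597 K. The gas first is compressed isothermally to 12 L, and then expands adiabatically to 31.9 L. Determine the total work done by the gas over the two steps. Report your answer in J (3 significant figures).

W_total ≈ -2230 J

Step 1 (isothermal): W = P₁V₁ ln(V₂/V₁) = (20797) ln(12/27.4) = -17170 J.
After step 1: P = 1733 kPa, V = 12 L, T = 597 K.
Step 2 (adiabatic): W = (P₁V₁ − P₂V₂)/(γ−1) = (20797 − 10837)/0.667 = 14939 J.
W_total = -17170 + 14939 = -2231 J.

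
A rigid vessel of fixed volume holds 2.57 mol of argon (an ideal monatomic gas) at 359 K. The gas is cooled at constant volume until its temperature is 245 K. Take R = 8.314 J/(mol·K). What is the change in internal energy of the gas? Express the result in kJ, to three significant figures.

ΔU ≈ -3.65 kJ

Constant volume ⇒ W = 0, so Q = ΔU = nCᵥΔT with Cᵥ = 3R/2 = 12.47 J/(mol·K).
ΔU = (2.57)(12.47)(245 − 359) = -3654 J.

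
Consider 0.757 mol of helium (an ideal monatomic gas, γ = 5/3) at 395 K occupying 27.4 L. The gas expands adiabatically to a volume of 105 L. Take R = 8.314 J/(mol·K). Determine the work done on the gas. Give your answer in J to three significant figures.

Adiabatic: TV^(γ−1) = const with γ = 5/3.
T₂ = T₁ (V₁/V₂)^(γ−1) = 395 × (27.4/105)^0.667 = 395 × 0.4084 = 161.3 K.
W_by = nCᵥ(T₁ − T₂) = (0.757)(12.47)(395 − 161.3) = 2206 J.
Work on gas = −W_by = -2206 J.

W ≈ -2210 J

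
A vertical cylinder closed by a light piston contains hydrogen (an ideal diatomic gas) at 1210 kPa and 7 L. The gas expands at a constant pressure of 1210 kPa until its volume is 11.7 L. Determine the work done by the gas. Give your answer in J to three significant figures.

Isobaric: W = P ΔV.
W = (1210 kPa)(11.7 − 7 L) = (1210)(4.7) = 5687 J.

W ≈ 5690 J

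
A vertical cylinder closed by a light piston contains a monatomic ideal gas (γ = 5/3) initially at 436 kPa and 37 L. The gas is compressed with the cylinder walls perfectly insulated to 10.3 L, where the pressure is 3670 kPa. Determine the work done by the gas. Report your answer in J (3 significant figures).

Adiabatic: W = (P₁V₁ − P₂V₂)/(γ − 1) with γ = 5/3.
P₁V₁ = 16132 J, P₂V₂ = 37801 J.
W = (16132 − 37801) / 0.6667 = -32503 J.

W ≈ -32500 J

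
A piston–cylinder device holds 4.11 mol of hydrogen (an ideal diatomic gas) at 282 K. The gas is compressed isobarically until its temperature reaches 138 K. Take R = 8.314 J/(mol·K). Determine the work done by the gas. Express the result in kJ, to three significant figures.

W ≈ -4.92 kJ

Isobaric: W = P ΔV = nR ΔT.
W = (4.11)(8.314)(138 − 282) = -4921 J.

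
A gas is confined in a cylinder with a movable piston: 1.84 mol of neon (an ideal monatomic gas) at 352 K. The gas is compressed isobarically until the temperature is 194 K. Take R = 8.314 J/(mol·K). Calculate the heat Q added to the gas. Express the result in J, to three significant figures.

Isobaric: W = nRΔT = (1.84)(8.314)(-158) = -2417 J.
ΔU = nCᵥΔT with Cᵥ = 3R/2: ΔU = (1.84)(12.47)(-158) = -3626 J.
Q = ΔU + W = -3626 − 2417 = -6043 J.

Q ≈ -6040 J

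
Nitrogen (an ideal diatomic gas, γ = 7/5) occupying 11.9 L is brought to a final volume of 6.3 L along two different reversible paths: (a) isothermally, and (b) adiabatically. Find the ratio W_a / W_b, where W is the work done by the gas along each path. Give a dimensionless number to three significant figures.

Path (a) isothermal: W = P₁V₁ ln(V₂/V₁) → W_a/(P₁V₁) = -0.636.
Path (b) adiabatic: W = P₁V₁(1 − (V₁/V₂)^(γ−1))/(γ−1) → W_b/(P₁V₁) = -0.7242.
W_a / W_b = -0.636 / -0.7242 = 0.8782.

W_a / W_b ≈ 0.878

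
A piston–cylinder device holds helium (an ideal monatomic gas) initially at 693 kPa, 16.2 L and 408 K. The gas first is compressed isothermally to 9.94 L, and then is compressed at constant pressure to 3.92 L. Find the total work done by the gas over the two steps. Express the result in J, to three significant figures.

Step 1 (isothermal): W = P₁V₁ ln(V₂/V₁) = (11227) ln(9.94/16.2) = -5484 J.
After step 1: P = 1129 kPa, V = 9.94 L, T = 408 K.
Step 2 (isobaric): W = PΔV = (1129 kPa)(3.92 − 9.94 L) = -6799 J.
W_total = -5484 − 6799 = -12283 J.

W_total ≈ -12300 J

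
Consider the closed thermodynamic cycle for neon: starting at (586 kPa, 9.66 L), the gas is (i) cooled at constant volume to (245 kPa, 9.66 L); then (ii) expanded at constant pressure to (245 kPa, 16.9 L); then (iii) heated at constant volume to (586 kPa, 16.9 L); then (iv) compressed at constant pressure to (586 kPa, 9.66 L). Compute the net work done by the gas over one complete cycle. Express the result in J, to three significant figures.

W_net ≈ -2470 J

Constant-volume legs do no work.
W(ii) = (245)(16.9 − 9.66) = 1774 J; W(iv) = (586)(9.66 − 16.9) = -4243 J.
W_net = 1774 − 4243 = -2469 J (the counter-clockwise enclosed area).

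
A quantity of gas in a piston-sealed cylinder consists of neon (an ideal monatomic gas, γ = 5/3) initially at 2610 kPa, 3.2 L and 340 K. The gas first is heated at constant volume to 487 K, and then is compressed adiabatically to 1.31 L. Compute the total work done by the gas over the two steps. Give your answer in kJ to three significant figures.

Step 1 (isochoric): W = 0 (constant volume).
After step 1: P = 3738 kPa (V unchanged).
Step 2 (adiabatic): W = (P₁V₁ − P₂V₂)/(γ−1) = (11963 − 21698)/0.667 = -14603 J.
W_total = 0 − 14603 = -14603 J.

W_total ≈ -14.6 kJ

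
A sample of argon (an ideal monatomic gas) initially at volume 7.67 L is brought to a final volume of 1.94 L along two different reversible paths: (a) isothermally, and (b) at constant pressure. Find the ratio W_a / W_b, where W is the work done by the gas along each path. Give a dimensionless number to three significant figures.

Path (a) isothermal: W = P₁V₁ ln(V₂/V₁) → W_a/(P₁V₁) = -1.375.
Path (b) isobaric: W = P₁(V₂ − V₁) → W_b/(P₁V₁) = -0.7471.
W_a / W_b = -1.375 / -0.7471 = 1.84.

W_a / W_b ≈ 1.84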